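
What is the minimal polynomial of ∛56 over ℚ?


∛56 satisfies x³ - 56 = 0, irreducible over ℚ (no rational root; 56 is not a perfect cube)

Minimal polynomial: x³ - 56


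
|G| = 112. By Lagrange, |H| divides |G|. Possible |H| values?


Lagrange's theorem: |H| divides |G|
|G| = 112
Divisors of 112: 1, 2, 4, 7, 8, 14, 16, 28, 56, 112

Possible subgroup orders: {1, 2, 4, 7, 8, 14, 16, 28, 56, 112}


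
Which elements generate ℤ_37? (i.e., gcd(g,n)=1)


g generates ℤ_n iff gcd(g,n) = 1
Prime factors of 37: 37
Generators are g ∈ {1,...,36} not divisible by any of these primes.
Generators: {1, 2, 3, 4, 5, 6, 7, 8, 9, 10, 11, 12, 13, 14, 15, 16, 17, 18, 19, 20, 21, 22, 23, 24, 25, 26, 27, 28, 29, 30, 31, 32, 33, 34, 35, 36}
Number of generators = φ(37) = 36

Generators of ℤ_37 = {1, 2, 3, 4, 5, 6, 7, 8, 9, 10, 11, 12, 13, 14, 15, 16, 17, 18, 19, 20, 21, 22, 23, 24, 25, 26, 27, 28, 29, 30, 31, 32, 33, 34, 35, 36}


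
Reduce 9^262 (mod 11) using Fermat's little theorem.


Fermat's little theorem: if p is prime and gcd(a,p)=1, then a^(p-1) ≡ 1 (mod p)
p = 11 is prime, gcd(9,11) = 1
Reduce exponent: 262 mod 10 = 2
So 9^262 ≡ 9^2 (mod 11)
9^2 mod 11 = 4

9^262 ≡ 4 (mod 11)


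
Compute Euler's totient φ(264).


Factor n: 264 = 2^3 × 3 × 11
φ(n) = n · ∏(1 - 1/p) over distinct primes p | n
φ(264) = 264 · (1 - 1/2) · (1 - 1/3) · (1 - 1/11) = 80

φ(264) = 80


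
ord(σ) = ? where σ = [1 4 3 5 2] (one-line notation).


Cycle decomposition: (2 4 5)
Cycle lengths: 3
Order = lcm(3) = 3

ord(σ) = 3


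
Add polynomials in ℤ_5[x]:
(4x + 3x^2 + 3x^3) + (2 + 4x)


Add coefficients mod 5:
x^0: 0 + 2 = 2 (mod 5)
x^1: 4 + 4 = 3 (mod 5)
x^2: 3 + 0 = 3 (mod 5)
x^3: 3 + 0 = 3 (mod 5)
Result: 2 + 3x + 3x^2 + 3x^3

f + g = 2 + 3x + 3x^2 + 3x^3


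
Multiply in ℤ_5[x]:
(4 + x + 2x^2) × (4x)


Expand and collect like terms; reduce coefficients mod 5:
x^0: 4·0 = 0 ≡ 0 (mod 5)
x^1: 4·4 + 1·0 = 16 ≡ 1 (mod 5)
x^2: 1·4 + 2·0 = 4 ≡ 4 (mod 5)
x^3: 2·4 = 8 ≡ 3 (mod 5)
Result: x + 4x^2 + 3x^3

f · g = x + 4x^2 + 3x^3


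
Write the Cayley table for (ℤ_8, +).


Elements: {0, 1, 2, 3, 4, 5, 6, 7}
Operation: addition mod 8
Entry (a, b) = (a + b) mod 8

Cayley table:
  | 0 | 1 | 2 | 3 | 4 | 5 | 6 | 7
0 | 0 | 1 | 2 | 3 | 4 | 5 | 6 | 7
1 | 1 | 2 | 3 | 4 | 5 | 6 | 7 | 0
2 | 2 | 3 | 4 | 5 | 6 | 7 | 0 | 1
3 | 3 | 4 | 5 | 6 | 7 | 0 | 1 | 2
4 | 4 | 5 | 6 | 7 | 0 | 1 | 2 | 3
5 | 5 | 6 | 7 | 0 | 1 | 2 | 3 | 4
6 | 6 | 7 | 0 | 1 | 2 | 3 | 4 | 5
7 | 7 | 0 | 1 | 2 | 3 | 4 | 5 | 6


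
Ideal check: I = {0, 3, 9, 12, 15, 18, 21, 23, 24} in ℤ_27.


Check ideal conditions for I = {0, 3, 9, 12, 15, 18, 21, 23, 24} in ℤ_27:
(1) I is an additive subgroup? No
(2) For r ∈ ℤ_27 and a ∈ I: r·a ∈ I? No  [counterexample: r=2, a=3, r·a mod 27 = 6 ∉ I]

No, I is not an ideal of ℤ_27


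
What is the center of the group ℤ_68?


Z(G) = {g ∈ G | gx = xg for all x ∈ G}
ℤ_68 is abelian, so Z(G) = G

Z(ℤ_68) = ℤ_68


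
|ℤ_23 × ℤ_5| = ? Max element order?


|ℤ_23 × ℤ_5| = 23 × 5 = 115
Max element order = lcm(23,5) = 115
Cyclic? Yes (gcd=1)

|ℤ_23×ℤ_5| = 115, max element order = 115


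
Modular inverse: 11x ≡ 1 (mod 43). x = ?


Use the extended Euclidean algorithm to write 1 = 11·s + 43·t; then s mod 43 is the inverse.
Euclidean algorithm:
  11 = 0·43 + 11
  43 = 3·11 + 10
  11 = 1·10 + 1
  10 = 10·1 + 0
gcd(11,43) = 1
Back-substitution gives: 11·(4) + 43·(-1) = 1
So 11⁻¹ ≡ 4 ≡ 4 (mod 43)
Check: 11 × 4 = 44 ≡ 1 (mod 43) ✓

11⁻¹ ≡ 4 (mod 43)


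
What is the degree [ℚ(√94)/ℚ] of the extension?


√94 has minimal polynomial x² - 94 (irreducible over ℚ since 94 is squarefree)

[ℚ(√94)/ℚ] = 2


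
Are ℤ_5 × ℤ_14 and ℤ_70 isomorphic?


Comparing ℤ_5 × ℤ_14 and ℤ_70:
gcd(5,14) = 1, so ℤ_5 × ℤ_14 ≅ ℤ_70 (CRT)

Yes, ℤ_5 × ℤ_14 ≅ ℤ_70


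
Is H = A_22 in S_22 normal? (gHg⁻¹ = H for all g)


H = A_22 in S_22
A_22 has index 2 in S_22, and every subgroup of index 2 is normal

Yes, normal subgroup


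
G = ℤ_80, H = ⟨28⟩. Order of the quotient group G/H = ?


|⟨28⟩| = n / gcd(28, 80) = 80 / 4 = 20
H is normal (ℤ_80 is abelian).
|G/H| = |G| / |H| = 80 / 20 = 4

|G/H| = 4


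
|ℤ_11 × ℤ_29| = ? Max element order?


|ℤ_11 × ℤ_29| = 11 × 29 = 319
Max element order = lcm(11,29) = 319
Cyclic? Yes (gcd=1)

|ℤ_11×ℤ_29| = 319, max element order = 319


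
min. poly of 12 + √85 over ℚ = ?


Let α = 12 + √85. Then α - 12 = √85, so (α - 12)² = 85, giving α² - 24α + 59 = 0. Degree 2 and α ∉ ℚ, so this is the minimal polynomial.

Minimal polynomial: x² - 24x + 59


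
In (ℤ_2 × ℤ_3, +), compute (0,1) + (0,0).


Operation: componentwise addition mod (2, 3)
(0,1) + (0,0) = ((a₁+b₁) mod 2, (a₂+b₂) mod 3) with a = (0,1), b = (0,0)

(0,1) + (0,0) = (0,1)


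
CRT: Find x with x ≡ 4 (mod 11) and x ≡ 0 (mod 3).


m₁ = 11, m₂ = 3, gcd = 1, so CRT applies. M = m₁·m₂ = 33
Let M₁ = M/m₁ = 3, M₂ = M/m₂ = 11
Find y₁ ≡ M₁⁻¹ (mod m₁): 3⁻¹ ≡ 4 (mod 11)
Find y₂ ≡ M₂⁻¹ (mod m₂): 11⁻¹ ≡ 2 (mod 3)
x = a₁·M₁·y₁ + a₂·M₂·y₂ = 4·3·4 + 0·11·2 = 48
Reduce mod 33: x ≡ 15
Check: 15 mod 11 = 4 ✓, 15 mod 3 = 0 ✓

x ≡ 15 (mod 33)


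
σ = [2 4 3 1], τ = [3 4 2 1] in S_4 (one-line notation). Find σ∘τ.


σ∘τ: apply τ first, then σ
1 →τ 3 →σ 3
2 →τ 4 →σ 1
3 →τ 2 →σ 4
4 →τ 1 →σ 2

σ∘τ = [3 1 4 2]


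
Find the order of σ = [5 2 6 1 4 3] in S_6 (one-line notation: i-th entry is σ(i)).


Cycle decomposition: (1 5 4) (3 6)
Cycle lengths: 3, 2
Order = lcm(3, 2) = 6

ord(σ) = 6


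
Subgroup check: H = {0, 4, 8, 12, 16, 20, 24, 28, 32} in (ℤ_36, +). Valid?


Subgroup test for H = {0, 4, 8, 12, 16, 20, 24, 28, 32} in (ℤ_36, +):
(1) 0 ∈ H? Yes
(2) Closure: for all a,b ∈ H, (a+b) mod 36 ∈ H? Yes
(3) Inverses: for all a ∈ H, -a mod 36 ∈ H? Yes

Yes, H is a subgroup of ℤ_36


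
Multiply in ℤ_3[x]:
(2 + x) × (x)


Expand and collect like terms; reduce coefficients mod 3:
x^0: 2·0 = 0 ≡ 0 (mod 3)
x^1: 2·1 + 1·0 = 2 ≡ 2 (mod 3)
x^2: 1·1 = 1 ≡ 1 (mod 3)
Result: 2x + x^2

f · g = 2x + x^2


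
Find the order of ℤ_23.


ℤ_n has n elements.

|ℤ_23| = 23


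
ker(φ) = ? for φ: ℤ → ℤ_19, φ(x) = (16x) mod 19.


Kernel = preimage of identity
ker(φ) = {x ∈ ℤ : 16x ≡ 0 (mod 19)}. gcd(16,19) = 1, so 16x ≡ 0 (mod 19) ⟺ x ≡ 0 (mod 19/1 = 19). Hence ker(φ) = 19ℤ

ker(φ) = 19ℤ


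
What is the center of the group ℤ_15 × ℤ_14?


Z(G) = {g ∈ G | gx = xg for all x ∈ G}
Direct product of abelian groups is abelian, so Z(G) = G

Z(ℤ_15 × ℤ_14) = ℤ_15 × ℤ_14


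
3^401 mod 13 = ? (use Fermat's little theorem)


Fermat's little theorem: if p is prime and gcd(a,p)=1, then a^(p-1) ≡ 1 (mod p)
p = 13 is prime, gcd(3,13) = 1
Reduce exponent: 401 mod 12 = 5
So 3^401 ≡ 3^5 (mod 13)
3^5 mod 13 = 9

3^401 ≡ 9 (mod 13)


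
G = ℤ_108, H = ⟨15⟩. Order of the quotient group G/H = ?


|⟨15⟩| = n / gcd(15, 108) = 108 / 3 = 36
H is normal (ℤ_108 is abelian).
|G/H| = |G| / |H| = 108 / 36 = 3

|G/H| = 3


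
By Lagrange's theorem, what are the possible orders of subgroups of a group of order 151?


Lagrange's theorem: |H| divides |G|
|G| = 151
Divisors of 151: 1, 151

Possible subgroup orders: {1, 151}


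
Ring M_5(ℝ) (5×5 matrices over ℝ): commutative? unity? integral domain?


Matrix multiplication is non-commutative for n ≥ 2; the identity matrix I is the unity; singular matrices give zero divisors, so not an integral domain
Commutative: No
Integral domain: No
Has unity: Yes

M_5(ℝ) (5×5 matrices over ℝ): Commutative=No, Unity=Yes


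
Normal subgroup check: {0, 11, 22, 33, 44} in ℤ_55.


H = {0, 11, 22, 33, 44} in ℤ_55
ℤ_55 is abelian; every subgroup of an abelian group is normal

Yes, normal subgroup


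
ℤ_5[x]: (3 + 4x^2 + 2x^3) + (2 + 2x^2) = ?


Add coefficients mod 5:
x^0: 3 + 2 = 0 (mod 5)
x^1: 0 + 0 = 0 (mod 5)
x^2: 4 + 2 = 1 (mod 5)
x^3: 2 + 0 = 2 (mod 5)
Result: x^2 + 2x^3

f + g = x^2 + 2x^3


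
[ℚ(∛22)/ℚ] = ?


∛22 has minimal polynomial x³ - 22 (irreducible over ℚ since 22 is not a perfect cube)

[ℚ(∛22)/ℚ] = 3


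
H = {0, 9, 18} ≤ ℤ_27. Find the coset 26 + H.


26 + H = {26 + h (mod 27) : h ∈ H}
26+0=26, 26+9=8, 26+18=17
26 + H = {8, 17, 26} = 8 + H

26 + H = {8, 17, 26}


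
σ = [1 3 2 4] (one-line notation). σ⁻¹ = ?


To find σ⁻¹, swap domain and range:
σ(1) = 1 → σ⁻¹(1) = 1
σ(2) = 3 → σ⁻¹(3) = 2
σ(3) = 2 → σ⁻¹(2) = 3
σ(4) = 4 → σ⁻¹(4) = 4

σ⁻¹ = [1 3 2 4]


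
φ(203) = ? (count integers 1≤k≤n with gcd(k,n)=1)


Factor n: 203 = 7 × 29
φ(n) = n · ∏(1 - 1/p) over distinct primes p | n
φ(203) = 203 · (1 - 1/7) · (1 - 1/29) = 168

φ(203) = 168


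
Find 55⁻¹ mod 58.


Use the extended Euclidean algorithm to write 1 = 55·s + 58·t; then s mod 58 is the inverse.
Euclidean algorithm:
  55 = 0·58 + 55
  58 = 1·55 + 3
  55 = 18·3 + 1
  3 = 3·1 + 0
gcd(55,58) = 1
Back-substitution gives: 55·(19) + 58·(-18) = 1
So 55⁻¹ ≡ 19 ≡ 19 (mod 58)
Check: 55 × 19 = 1045 ≡ 1 (mod 58) ✓

55⁻¹ ≡ 19 (mod 58)


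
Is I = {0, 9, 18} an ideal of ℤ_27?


Check ideal conditions for I = {0, 9, 18} in ℤ_27:
(1) I is an additive subgroup? Yes
(2) For r ∈ ℤ_27 and a ∈ I: r·a ∈ I? Yes

Yes, I is an ideal of ℤ_27


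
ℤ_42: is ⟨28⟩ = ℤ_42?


g generates ℤ_n iff gcd(g, n) = 1
gcd(28, 42) = 14
Since gcd = 14 ≠ 1, ⟨28⟩ has order 3 < 42, so 28 is not a generator.

No, 28 does not generate ℤ_42


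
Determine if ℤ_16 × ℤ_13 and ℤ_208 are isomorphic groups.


Comparing ℤ_16 × ℤ_13 and ℤ_208:
gcd(16,13) = 1, so ℤ_16 × ℤ_13 ≅ ℤ_208 (CRT)

Yes, ℤ_16 × ℤ_13 ≅ ℤ_208


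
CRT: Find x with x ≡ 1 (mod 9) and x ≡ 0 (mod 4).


m₁ = 9, m₂ = 4, gcd = 1, so CRT applies. M = m₁·m₂ = 36
Let M₁ = M/m₁ = 4, M₂ = M/m₂ = 9
Find y₁ ≡ M₁⁻¹ (mod m₁): 4⁻¹ ≡ 7 (mod 9)
Find y₂ ≡ M₂⁻¹ (mod m₂): 9⁻¹ ≡ 1 (mod 4)
x = a₁·M₁·y₁ + a₂·M₂·y₂ = 1·4·7 + 0·9·1 = 28
Reduce mod 36: x ≡ 28
Check: 28 mod 9 = 1 ✓, 28 mod 4 = 0 ✓

x ≡ 28 (mod 36)


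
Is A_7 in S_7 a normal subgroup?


H = A_7 in S_7
A_7 has index 2 in S_7, and every subgroup of index 2 is normal

Yes, normal subgroup


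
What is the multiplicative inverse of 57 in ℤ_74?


Use the extended Euclidean algorithm to write 1 = 57·s + 74·t; then s mod 74 is the inverse.
Euclidean algorithm:
  57 = 0·74 + 57
  74 = 1·57 + 17
  57 = 3·17 + 6
  17 = 2·6 + 5
  6 = 1·5 + 1
  5 = 5·1 + 0
gcd(57,74) = 1
Back-substitution gives: 57·(13) + 74·(-10) = 1
So 57⁻¹ ≡ 13 ≡ 13 (mod 74)
Check: 57 × 13 = 741 ≡ 1 (mod 74) ✓

57⁻¹ ≡ 13 (mod 74)


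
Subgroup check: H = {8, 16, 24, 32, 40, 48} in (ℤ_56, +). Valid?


Subgroup test for H = {8, 16, 24, 32, 40, 48} in (ℤ_56, +):
(1) 0 ∈ H? No
(2) Closure: for all a,b ∈ H, (a+b) mod 56 ∈ H? No  [counterexample: 8 + 48 = 0 ∉ H]
(3) Inverses: for all a ∈ H, -a mod 56 ∈ H? Yes

No, H is not a subgroup of ℤ_56


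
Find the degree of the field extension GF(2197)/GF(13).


GF(2197) = GF(13^3), so the extension degree is 3

[GF(2197)/GF(13)] = 3


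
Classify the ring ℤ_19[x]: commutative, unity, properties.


ℤ_19 is a field (n prime), so ℤ_19[x] is a commutative integral domain with unity
Commutative: Yes
Integral domain: Yes
Has unity: Yes

ℤ_19[x]: Commutative=Yes, Unity=Yes


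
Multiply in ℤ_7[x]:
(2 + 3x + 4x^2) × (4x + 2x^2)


Expand and collect like terms; reduce coefficients mod 7:
x^0: 2·0 = 0 ≡ 0 (mod 7)
x^1: 2·4 + 3·0 = 8 ≡ 1 (mod 7)
x^2: 2·2 + 3·4 + 4·0 = 16 ≡ 2 (mod 7)
x^3: 3·2 + 4·4 = 22 ≡ 1 (mod 7)
x^4: 4·2 = 8 ≡ 1 (mod 7)
Result: x + 2x^2 + x^3 + x^4

f · g = x + 2x^2 + x^3 + x^4


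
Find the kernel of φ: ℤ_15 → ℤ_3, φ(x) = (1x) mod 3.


Kernel = preimage of identity
ker(φ) = {x ∈ ℤ_15 : 1x ≡ 0 (mod 3)}. Since 3 | 15, φ is well-defined. The kernel is the cyclic subgroup ⟨3⟩ of ℤ_15 (order 5), i.e. {0, 3, 6, 9, 12}

ker(φ) = {0, 3, 6, 9, 12}


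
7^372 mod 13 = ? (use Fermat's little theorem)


Fermat's little theorem: if p is prime and gcd(a,p)=1, then a^(p-1) ≡ 1 (mod p)
p = 13 is prime, gcd(7,13) = 1
Reduce exponent: 372 mod 12 = 0
So 7^372 ≡ 7^0 (mod 13)
7^0 = 1

7^372 ≡ 1 (mod 13)


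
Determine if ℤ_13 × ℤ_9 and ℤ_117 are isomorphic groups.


Comparing ℤ_13 × ℤ_9 and ℤ_117:
gcd(13,9) = 1, so ℤ_13 × ℤ_9 ≅ ℤ_117 (CRT)

Yes, ℤ_13 × ℤ_9 ≅ ℤ_117


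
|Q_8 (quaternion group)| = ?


Q_8 = {±1, ±i, ±j, ±k}
|Q_8| = 8

|Q_8 (quaternion group)| = 8


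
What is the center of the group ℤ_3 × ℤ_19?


Z(G) = {g ∈ G | gx = xg for all x ∈ G}
Direct product of abelian groups is abelian, so Z(G) = G

Z(ℤ_3 × ℤ_19) = ℤ_3 × ℤ_19


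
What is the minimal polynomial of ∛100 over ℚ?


∛100 satisfies x³ - 100 = 0, irreducible over ℚ (no rational root; 100 is not a perfect cube)

Minimal polynomial: x³ - 100


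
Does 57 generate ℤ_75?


g generates ℤ_n iff gcd(g, n) = 1
gcd(57, 75) = 3
Since gcd = 3 ≠ 1, ⟨57⟩ has order 25 < 75, so 57 is not a generator.

No, 57 does not generate ℤ_75


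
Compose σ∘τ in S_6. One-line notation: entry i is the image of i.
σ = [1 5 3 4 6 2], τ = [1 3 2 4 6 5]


σ∘τ: apply τ first, then σ
1 →τ 1 →σ 1
2 →τ 3 →σ 3
3 →τ 2 →σ 5
4 →τ 4 →σ 4
5 →τ 6 →σ 2
6 →τ 5 →σ 6

σ∘τ = [1 3 5 4 2 6]


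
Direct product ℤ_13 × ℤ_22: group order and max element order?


|ℤ_13 × ℤ_22| = 13 × 22 = 286
Max element order = lcm(13,22) = 286
Cyclic? Yes (gcd=1)

|ℤ_13×ℤ_22| = 286, max element order = 286


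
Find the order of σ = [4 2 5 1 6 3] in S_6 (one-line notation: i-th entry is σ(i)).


Cycle decomposition: (1 4) (3 5 6)
Cycle lengths: 2, 3
Order = lcm(2, 3) = 6

ord(σ) = 6


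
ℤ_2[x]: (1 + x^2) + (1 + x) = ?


Add coefficients mod 2:
x^0: 1 + 1 = 0 (mod 2)
x^1: 0 + 1 = 1 (mod 2)
x^2: 1 + 0 = 1 (mod 2)
Result: x + x^2

f + g = x + x^2


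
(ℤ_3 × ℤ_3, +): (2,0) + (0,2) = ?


Operation: componentwise addition mod (3, 3)
(2,0) + (0,2) = ((a₁+b₁) mod 3, (a₂+b₂) mod 3) with a = (2,0), b = (0,2)

(2,0) + (0,2) = (2,2)


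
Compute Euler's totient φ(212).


Factor n: 212 = 2^2 × 53
φ(n) = n · ∏(1 - 1/p) over distinct primes p | n
φ(212) = 212 · (1 - 1/2) · (1 - 1/53) = 104

φ(212) = 104


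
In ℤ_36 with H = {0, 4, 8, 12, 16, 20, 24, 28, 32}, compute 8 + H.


8 + H = {8 + h (mod 36) : h ∈ H}
8+0=8, 8+4=12, 8+8=16, 8+12=20, 8+16=24, 8+20=28, 8+24=32, 8+28=0, 8+32=4
8 + H = {0, 4, 8, 12, 16, 20, 24, 28, 32} = 0 + H

8 + H = {0, 4, 8, 12, 16, 20, 24, 28, 32}


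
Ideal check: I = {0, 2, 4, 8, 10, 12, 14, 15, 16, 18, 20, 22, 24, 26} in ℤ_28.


Check ideal conditions for I = {0, 2, 4, 8, 10, 12, 14, 15, 16, 18, 20, 22, 24, 26} in ℤ_28:
(1) I is an additive subgroup? No
(2) For r ∈ ℤ_28 and a ∈ I: r·a ∈ I? No  [counterexample: r=3, a=2, r·a mod 28 = 6 ∉ I]

No, I is not an ideal of ℤ_28


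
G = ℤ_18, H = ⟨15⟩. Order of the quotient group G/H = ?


|⟨15⟩| = n / gcd(15, 18) = 18 / 3 = 6
H is normal (ℤ_18 is abelian).
|G/H| = |G| / |H| = 18 / 6 = 3

|G/H| = 3


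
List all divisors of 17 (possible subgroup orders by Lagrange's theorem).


Lagrange's theorem: |H| divides |G|
|G| = 17
Divisors of 17: 1, 17

Possible subgroup orders: {1, 17}


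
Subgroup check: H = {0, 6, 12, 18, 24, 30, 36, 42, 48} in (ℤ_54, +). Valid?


Subgroup test for H = {0, 6, 12, 18, 24, 30, 36, 42, 48} in (ℤ_54, +):
(1) 0 ∈ H? Yes
(2) Closure: for all a,b ∈ H, (a+b) mod 54 ∈ H? Yes
(3) Inverses: for all a ∈ H, -a mod 54 ∈ H? Yes

Yes, H is a subgroup of ℤ_54


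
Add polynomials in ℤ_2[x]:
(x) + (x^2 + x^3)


Add coefficients mod 2:
x^0: 0 + 0 = 0 (mod 2)
x^1: 1 + 0 = 1 (mod 2)
x^2: 0 + 1 = 1 (mod 2)
x^3: 0 + 1 = 1 (mod 2)
Result: x + x^2 + x^3

f + g = x + x^2 + x^3


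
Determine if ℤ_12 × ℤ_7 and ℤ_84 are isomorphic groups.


Comparing ℤ_12 × ℤ_7 and ℤ_84:
gcd(12,7) = 1, so ℤ_12 × ℤ_7 ≅ ℤ_84 (CRT)

Yes, ℤ_12 × ℤ_7 ≅ ℤ_84


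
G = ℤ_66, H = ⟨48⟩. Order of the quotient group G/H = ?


|⟨48⟩| = n / gcd(48, 66) = 66 / 6 = 11
H is normal (ℤ_66 is abelian).
|G/H| = |G| / |H| = 66 / 11 = 6

|G/H| = 6


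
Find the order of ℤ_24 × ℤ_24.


|A × B| = |A| · |B|
|ℤ_24 × ℤ_24| = 24 × 24 = 576

|ℤ_24 × ℤ_24| = 576


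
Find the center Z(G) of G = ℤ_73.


Z(G) = {g ∈ G | gx = xg for all x ∈ G}
ℤ_73 is abelian, so Z(G) = G

Z(ℤ_73) = ℤ_73


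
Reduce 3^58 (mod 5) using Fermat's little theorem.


Fermat's little theorem: if p is prime and gcd(a,p)=1, then a^(p-1) ≡ 1 (mod p)
p = 5 is prime, gcd(3,5) = 1
Reduce exponent: 58 mod 4 = 2
So 3^58 ≡ 3^2 (mod 5)
3^2 mod 5 = 4

3^58 ≡ 4 (mod 5)


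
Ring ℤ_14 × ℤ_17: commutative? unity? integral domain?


Direct product ring; commutative with unity (1,1); but (1,0)·(0,1) = (0,0) gives zero divisors, so not an integral domain
Commutative: Yes
Integral domain: No
Has unity: Yes

ℤ_14 × ℤ_17: Commutative=Yes, Unity=Yes


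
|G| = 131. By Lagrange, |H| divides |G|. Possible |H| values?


Lagrange's theorem: |H| divides |G|
|G| = 131
Divisors of 131: 1, 131

Possible subgroup orders: {1, 131}


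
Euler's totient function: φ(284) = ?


Factor n: 284 = 2^2 × 71
φ(n) = n · ∏(1 - 1/p) over distinct primes p | n
φ(284) = 284 · (1 - 1/2) · (1 - 1/71) = 140

φ(284) = 140


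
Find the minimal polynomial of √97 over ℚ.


√97 satisfies x² - 97 = 0, irreducible over ℚ since 97 is squarefree

Minimal polynomial: x² - 97


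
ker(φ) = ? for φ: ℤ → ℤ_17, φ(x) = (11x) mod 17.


Kernel = preimage of identity
ker(φ) = {x ∈ ℤ : 11x ≡ 0 (mod 17)}. gcd(11,17) = 1, so 11x ≡ 0 (mod 17) ⟺ x ≡ 0 (mod 17/1 = 17). Hence ker(φ) = 17ℤ

ker(φ) = 17ℤ


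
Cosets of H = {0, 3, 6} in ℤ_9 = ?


H = {0, 3, 6}, |H| = 3
Number of cosets = |G|/|H| = 9/3 = 3
0 + H = {0, 3, 6}
1 + H = {1, 4, 7}
2 + H = {2, 5, 8}

Cosets: 0+H={0,3,6}; 1+H={1,4,7}; 2+H={2,5,8}


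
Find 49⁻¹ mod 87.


Use the extended Euclidean algorithm to write 1 = 49·s + 87·t; then s mod 87 is the inverse.
Euclidean algorithm:
  49 = 0·87 + 49
  87 = 1·49 + 38
  49 = 1·38 + 11
  38 = 3·11 + 5
  11 = 2·5 + 1
  5 = 5·1 + 0
gcd(49,87) = 1
Back-substitution gives: 49·(16) + 87·(-9) = 1
So 49⁻¹ ≡ 16 ≡ 16 (mod 87)
Check: 49 × 16 = 784 ≡ 1 (mod 87) ✓

49⁻¹ ≡ 16 (mod 87)


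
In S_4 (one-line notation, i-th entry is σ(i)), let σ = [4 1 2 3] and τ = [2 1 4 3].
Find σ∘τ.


σ∘τ: apply τ first, then σ
1 →τ 2 →σ 1
2 →τ 1 →σ 4
3 →τ 4 →σ 3
4 →τ 3 →σ 2

σ∘τ = [1 4 3 2]


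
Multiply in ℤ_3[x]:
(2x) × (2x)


Expand and collect like terms; reduce coefficients mod 3:
x^0: 0·0 = 0 ≡ 0 (mod 3)
x^1: 0·2 + 2·0 = 0 ≡ 0 (mod 3)
x^2: 2·2 = 4 ≡ 1 (mod 3)
Result: x^2

f · g = x^2


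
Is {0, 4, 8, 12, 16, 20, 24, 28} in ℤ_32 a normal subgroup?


H = {0, 4, 8, 12, 16, 20, 24, 28} in ℤ_32
ℤ_32 is abelian; every subgroup of an abelian group is normal

Yes, normal subgroup


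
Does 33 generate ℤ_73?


g generates ℤ_n iff gcd(g, n) = 1
gcd(33, 73) = 1
Since gcd = 1, 33 is a generator.

Yes, 33 generates ℤ_73


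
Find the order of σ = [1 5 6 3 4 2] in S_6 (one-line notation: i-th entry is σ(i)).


Cycle decomposition: (2 5 4 3 6)
Cycle lengths: 5
Order = lcm(5) = 5

ord(σ) = 5


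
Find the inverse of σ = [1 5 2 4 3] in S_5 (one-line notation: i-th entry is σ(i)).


To find σ⁻¹, swap domain and range:
σ(1) = 1 → σ⁻¹(1) = 1
σ(2) = 5 → σ⁻¹(5) = 2
σ(3) = 2 → σ⁻¹(2) = 3
σ(4) = 4 → σ⁻¹(4) = 4
σ(5) = 3 → σ⁻¹(3) = 5

σ⁻¹ = [1 3 5 4 2]


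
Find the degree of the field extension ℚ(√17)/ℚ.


√17 has minimal polynomial x² - 17 (irreducible over ℚ since 17 is squarefree)

[ℚ(√17)/ℚ] = 2


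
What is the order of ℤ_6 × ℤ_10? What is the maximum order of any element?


|ℤ_6 × ℤ_10| = 6 × 10 = 60
Max element order = lcm(6,10) = 30
Cyclic? No (gcd=2)

|ℤ_6×ℤ_10| = 60, max element order = 30


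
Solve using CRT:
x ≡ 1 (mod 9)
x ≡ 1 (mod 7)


m₁ = 9, m₂ = 7, gcd = 1, so CRT applies. M = m₁·m₂ = 63
Let M₁ = M/m₁ = 7, M₂ = M/m₂ = 9
Find y₁ ≡ M₁⁻¹ (mod m₁): 7⁻¹ ≡ 4 (mod 9)
Find y₂ ≡ M₂⁻¹ (mod m₂): 9⁻¹ ≡ 4 (mod 7)
x = a₁·M₁·y₁ + a₂·M₂·y₂ = 1·7·4 + 1·9·4 = 64
Reduce mod 63: x ≡ 1
Check: 1 mod 9 = 1 ✓, 1 mod 7 = 1 ✓

x ≡ 1 (mod 63)


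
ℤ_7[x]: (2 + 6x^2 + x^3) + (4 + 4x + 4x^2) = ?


Add coefficients mod 7:
x^0: 2 + 4 = 6 (mod 7)
x^1: 0 + 4 = 4 (mod 7)
x^2: 6 + 4 = 3 (mod 7)
x^3: 1 + 0 = 1 (mod 7)
Result: 6 + 4x + 3x^2 + x^3

f + g = 6 + 4x + 3x^2 + x^3


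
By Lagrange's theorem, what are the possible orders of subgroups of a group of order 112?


Lagrange's theorem: |H| divides |G|
|G| = 112
Divisors of 112: 1, 2, 4, 7, 8, 14, 16, 28, 56, 112

Possible subgroup orders: {1, 2, 4, 7, 8, 14, 16, 28, 56, 112}


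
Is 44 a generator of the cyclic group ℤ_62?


g generates ℤ_n iff gcd(g, n) = 1
gcd(44, 62) = 2
Since gcd = 2 ≠ 1, ⟨44⟩ has order 31 < 62, so 44 is not a generator.

No, 44 does not generate ℤ_62


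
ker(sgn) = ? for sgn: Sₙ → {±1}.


Kernel = preimage of identity
ker(sgn) = even permutations = Aₙ

ker(sgn) = Aₙ


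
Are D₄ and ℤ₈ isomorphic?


Comparing D₄ and ℤ₈:
D₄ is non-abelian, ℤ₈ is abelian

No, D₄ ≇ ℤ₈


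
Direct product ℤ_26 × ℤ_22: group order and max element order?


|ℤ_26 × ℤ_22| = 26 × 22 = 572
Max element order = lcm(26,22) = 286
Cyclic? No (gcd=2)

|ℤ_26×ℤ_22| = 572, max element order = 286


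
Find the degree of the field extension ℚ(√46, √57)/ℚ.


[ℚ(√46,√57):ℚ] = [ℚ(√46,√57):ℚ(√46)]·[ℚ(√46):ℚ] = 2·2 = 4

[ℚ(√46, √57)/ℚ] = 4


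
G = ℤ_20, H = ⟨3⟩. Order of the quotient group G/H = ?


|⟨3⟩| = n / gcd(3, 20) = 20 / 1 = 20
H is normal (ℤ_20 is abelian).
|G/H| = |G| / |H| = 20 / 20 = 1

|G/H| = 1


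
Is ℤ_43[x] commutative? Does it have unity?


ℤ_43 is a field (n prime), so ℤ_43[x] is a commutative integral domain with unity
Commutative: Yes
Integral domain: Yes
Has unity: Yes

ℤ_43[x]: Commutative=Yes, Unity=Yes


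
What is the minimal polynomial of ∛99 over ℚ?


∛99 satisfies x³ - 99 = 0, irreducible over ℚ (no rational root; 99 is not a perfect cube)

Minimal polynomial: x³ - 99


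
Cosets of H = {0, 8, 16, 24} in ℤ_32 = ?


H = {0, 8, 16, 24}, |H| = 4
Number of cosets = |G|/|H| = 32/4 = 8
0 + H = {0, 8, 16, 24}
1 + H = {1, 9, 17, 25}
2 + H = {2, 10, 18, 26}
3 + H = {3, 11, 19, 27}
4 + H = {4, 12, 20, 28}
5 + H = {5, 13, 21, 29}
6 + H = {6, 14, 22, 30}
7 + H = {7, 15, 23, 31}

Cosets: 0+H={0,8,16,24}; 1+H={1,9,17,25}; 2+H={2,10,18,26}; 3+H={3,11,19,27}; 4+H={4,12,20,28}; 5+H={5,13,21,29}; 6+H={6,14,22,30}; 7+H={7,15,23,31}


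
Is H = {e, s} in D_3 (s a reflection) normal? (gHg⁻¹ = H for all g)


H = {e, s} in D_3 (s a reflection)
r·s·r⁻¹ = sr⁻² ≠ s for n ≥ 3, so {e, s} is not closed under conjugation

No, not a normal subgroup


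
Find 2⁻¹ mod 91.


Use the extended Euclidean algorithm to write 1 = 2·s + 91·t; then s mod 91 is the inverse.
Euclidean algorithm:
  2 = 0·91 + 2
  91 = 45·2 + 1
  2 = 2·1 + 0
gcd(2,91) = 1
Back-substitution gives: 2·(-45) + 91·(1) = 1
So 2⁻¹ ≡ -45 ≡ 46 (mod 91)
Check: 2 × 46 = 92 ≡ 1 (mod 91) ✓

2⁻¹ ≡ 46 (mod 91)


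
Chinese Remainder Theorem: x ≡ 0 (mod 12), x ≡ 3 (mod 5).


m₁ = 12, m₂ = 5, gcd = 1, so CRT applies. M = m₁·m₂ = 60
Let M₁ = M/m₁ = 5, M₂ = M/m₂ = 12
Find y₁ ≡ M₁⁻¹ (mod m₁): 5⁻¹ ≡ 5 (mod 12)
Find y₂ ≡ M₂⁻¹ (mod m₂): 12⁻¹ ≡ 3 (mod 5)
x = a₁·M₁·y₁ + a₂·M₂·y₂ = 0·5·5 + 3·12·3 = 108
Reduce mod 60: x ≡ 48
Check: 48 mod 12 = 0 ✓, 48 mod 5 = 3 ✓

x ≡ 48 (mod 60)


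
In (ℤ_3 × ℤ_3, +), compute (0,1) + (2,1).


Operation: componentwise addition mod (3, 3)
(0,1) + (2,1) = ((a₁+b₁) mod 3, (a₂+b₂) mod 3) with a = (0,1), b = (2,1)

(0,1) + (2,1) = (2,2)


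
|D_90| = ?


|D_n| = 2n (n rotations and n reflections)
|D_90| = 2×90 = 180

|D_90| = 180


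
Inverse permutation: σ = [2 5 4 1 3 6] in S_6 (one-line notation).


To find σ⁻¹, swap domain and range:
σ(1) = 2 → σ⁻¹(2) = 1
σ(2) = 5 → σ⁻¹(5) = 2
σ(3) = 4 → σ⁻¹(4) = 3
σ(4) = 1 → σ⁻¹(1) = 4
σ(5) = 3 → σ⁻¹(3) = 5
σ(6) = 6 → σ⁻¹(6) = 6

σ⁻¹ = [4 1 5 3 2 6]


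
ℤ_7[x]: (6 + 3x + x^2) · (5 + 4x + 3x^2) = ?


Expand and collect like terms; reduce coefficients mod 7:
x^0: 6·5 = 30 ≡ 2 (mod 7)
x^1: 6·4 + 3·5 = 39 ≡ 4 (mod 7)
x^2: 6·3 + 3·4 + 1·5 = 35 ≡ 0 (mod 7)
x^3: 3·3 + 1·4 = 13 ≡ 6 (mod 7)
x^4: 1·3 = 3 ≡ 3 (mod 7)
Result: 2 + 4x + 6x^3 + 3x^4

f · g = 2 + 4x + 6x^3 + 3x^4


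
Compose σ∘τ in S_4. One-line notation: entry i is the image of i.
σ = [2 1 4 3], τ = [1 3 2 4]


σ∘τ: apply τ first, then σ
1 →τ 1 →σ 2
2 →τ 3 →σ 4
3 →τ 2 →σ 1
4 →τ 4 →σ 3

σ∘τ = [2 4 1 3]


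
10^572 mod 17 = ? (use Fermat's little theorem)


Fermat's little theorem: if p is prime and gcd(a,p)=1, then a^(p-1) ≡ 1 (mod p)
p = 17 is prime, gcd(10,17) = 1
Reduce exponent: 572 mod 16 = 12
So 10^572 ≡ 10^12 (mod 17)
10^12 mod 17 = 13

10^572 ≡ 13 (mod 17)


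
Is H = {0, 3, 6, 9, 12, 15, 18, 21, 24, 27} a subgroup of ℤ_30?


Subgroup test for H = {0, 3, 6, 9, 12, 15, 18, 21, 24, 27} in (ℤ_30, +):
(1) 0 ∈ H? Yes
(2) Closure: for all a,b ∈ H, (a+b) mod 30 ∈ H? Yes
(3) Inverses: for all a ∈ H, -a mod 30 ∈ H? Yes

Yes, H is a subgroup of ℤ_30


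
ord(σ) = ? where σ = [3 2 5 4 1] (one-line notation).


Cycle decomposition: (1 3 5)
Cycle lengths: 3
Order = lcm(3) = 3

ord(σ) = 3


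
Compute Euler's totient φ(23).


φ(n) = count of k ∈ {1,...,n} with gcd(k,n)=1
Coprimes to 23: {1, 2, 3, 4, 5, 6, 7, 8, 9, 10, 11, 12, 13, 14, 15, 16, 17, 18, 19, 20, 21, 22}
Count: 22

φ(23) = 22


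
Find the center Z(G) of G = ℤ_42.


Z(G) = {g ∈ G | gx = xg for all x ∈ G}
ℤ_42 is abelian, so Z(G) = G

Z(ℤ_42) = ℤ_42


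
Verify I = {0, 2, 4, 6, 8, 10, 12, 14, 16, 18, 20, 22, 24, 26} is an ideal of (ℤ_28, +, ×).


Check ideal conditions for I = {0, 2, 4, 6, 8, 10, 12, 14, 16, 18, 20, 22, 24, 26} in ℤ_28:
(1) I is an additive subgroup? Yes
(2) For r ∈ ℤ_28 and a ∈ I: r·a ∈ I? Yes

Yes, I is an ideal of ℤ_28


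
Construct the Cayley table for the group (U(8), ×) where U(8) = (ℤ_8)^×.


Elements: {1, 3, 5, 7}
Operation: multiplication mod 8
Entry (a, b) = (a × b) mod 8

Cayley table:
  | 1 | 3 | 5 | 7
1 | 1 | 3 | 5 | 7
3 | 3 | 1 | 7 | 5
5 | 5 | 7 | 1 | 3
7 | 7 | 5 | 3 | 1


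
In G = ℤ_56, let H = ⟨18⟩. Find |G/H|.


|⟨18⟩| = n / gcd(18, 56) = 56 / 2 = 28
H is normal (ℤ_56 is abelian).
|G/H| = |G| / |H| = 56 / 28 = 2

|G/H| = 2


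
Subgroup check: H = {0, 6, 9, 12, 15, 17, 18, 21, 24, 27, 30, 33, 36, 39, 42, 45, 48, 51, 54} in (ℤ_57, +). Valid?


Subgroup test for H = {0, 6, 9, 12, 15, 17, 18, 21, 24, 27, 30, 33, 36, 39, 42, 45, 48, 51, 54} in (ℤ_57, +):
(1) 0 ∈ H? Yes
(2) Closure: for all a,b ∈ H, (a+b) mod 57 ∈ H? No  [counterexample: 6 + 17 = 23 ∉ H]
(3) Inverses: for all a ∈ H, -a mod 57 ∈ H? No

No, H is not a subgroup of ℤ_57


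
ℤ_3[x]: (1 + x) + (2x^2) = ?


Add coefficients mod 3:
x^0: 1 + 0 = 1 (mod 3)
x^1: 1 + 0 = 1 (mod 3)
x^2: 0 + 2 = 2 (mod 3)
Result: 1 + x + 2x^2

f + g = 1 + x + 2x^2


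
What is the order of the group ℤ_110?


ℤ_n has n elements.

|ℤ_110| = 110


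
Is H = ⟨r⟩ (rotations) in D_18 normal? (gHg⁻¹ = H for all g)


H = ⟨r⟩ (rotations) in D_18
The rotation subgroup ⟨r⟩ has index 2 in D_18, so it is normal

Yes, normal subgroup


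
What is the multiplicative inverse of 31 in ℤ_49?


Use the extended Euclidean algorithm to write 1 = 31·s + 49·t; then s mod 49 is the inverse.
Euclidean algorithm:
  31 = 0·49 + 31
  49 = 1·31 + 18
  31 = 1·18 + 13
  18 = 1·13 + 5
  13 = 2·5 + 3
  5 = 1·3 + 2
  3 = 1·2 + 1
  2 = 2·1 + 0
gcd(31,49) = 1
Back-substitution gives: 31·(19) + 49·(-12) = 1
So 31⁻¹ ≡ 19 ≡ 19 (mod 49)
Check: 31 × 19 = 589 ≡ 1 (mod 49) ✓

31⁻¹ ≡ 19 (mod 49)


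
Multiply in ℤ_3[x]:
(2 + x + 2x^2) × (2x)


Expand and collect like terms; reduce coefficients mod 3:
x^0: 2·0 = 0 ≡ 0 (mod 3)
x^1: 2·2 + 1·0 = 4 ≡ 1 (mod 3)
x^2: 1·2 + 2·0 = 2 ≡ 2 (mod 3)
x^3: 2·2 = 4 ≡ 1 (mod 3)
Result: x + 2x^2 + x^3

f · g = x + 2x^2 + x^3


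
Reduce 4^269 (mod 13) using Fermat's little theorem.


Fermat's little theorem: if p is prime and gcd(a,p)=1, then a^(p-1) ≡ 1 (mod p)
p = 13 is prime, gcd(4,13) = 1
Reduce exponent: 269 mod 12 = 5
So 4^269 ≡ 4^5 (mod 13)
4^5 mod 13 = 10

4^269 ≡ 10 (mod 13)


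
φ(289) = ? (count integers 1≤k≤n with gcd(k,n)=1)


Factor n: 289 = 17^2
φ(n) = n · ∏(1 - 1/p) over distinct primes p | n
φ(289) = 289 · (1 - 1/17) = 272

φ(289) = 272


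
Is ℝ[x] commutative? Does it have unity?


Polynomial ring over ℝ (an integral domain) is a commutative integral domain with unity 1
Commutative: Yes
Integral domain: Yes
Has unity: Yes

ℝ[x]: Commutative=Yes, Unity=Yes


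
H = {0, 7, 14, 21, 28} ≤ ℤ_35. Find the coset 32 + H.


32 + H = {32 + h (mod 35) : h ∈ H}
32+0=32, 32+7=4, 32+14=11, 32+21=18, 32+28=25
32 + H = {4, 11, 18, 25, 32} = 4 + H

32 + H = {4, 11, 18, 25, 32}


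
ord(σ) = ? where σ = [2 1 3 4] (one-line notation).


Cycle decomposition: (1 2)
Cycle lengths: 2
Order = lcm(2) = 2

ord(σ) = 2


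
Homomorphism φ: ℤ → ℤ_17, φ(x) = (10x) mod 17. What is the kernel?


Kernel = preimage of identity
ker(φ) = {x ∈ ℤ : 10x ≡ 0 (mod 17)}. gcd(10,17) = 1, so 10x ≡ 0 (mod 17) ⟺ x ≡ 0 (mod 17/1 = 17). Hence ker(φ) = 17ℤ

ker(φ) = 17ℤ


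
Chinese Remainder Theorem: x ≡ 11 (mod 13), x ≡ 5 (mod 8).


m₁ = 13, m₂ = 8, gcd = 1, so CRT applies. M = m₁·m₂ = 104
Let M₁ = M/m₁ = 8, M₂ = M/m₂ = 13
Find y₁ ≡ M₁⁻¹ (mod m₁): 8⁻¹ ≡ 5 (mod 13)
Find y₂ ≡ M₂⁻¹ (mod m₂): 13⁻¹ ≡ 5 (mod 8)
x = a₁·M₁·y₁ + a₂·M₂·y₂ = 11·8·5 + 5·13·5 = 765
Reduce mod 104: x ≡ 37
Check: 37 mod 13 = 11 ✓, 37 mod 8 = 5 ✓

x ≡ 37 (mod 104)


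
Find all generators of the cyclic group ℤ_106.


g generates ℤ_n iff gcd(g,n) = 1
Prime factors of 106: 2, 53
Generators are g ∈ {1,...,105} not divisible by any of these primes.
Generators: {1, 3, 5, 7, 9, 11, 13, 15, 17, 19, 21, 23, 25, 27, 29, 31, 33, 35, 37, 39, 41, 43, 45, 47, 49, 51, 55, 57, 59, 61, 63, 65, 67, 69, 71, 73, 75, 77, 79, 81, 83, 85, 87, 89, 91, 93, 95, 97, 99, 101, 103, 105}
Number of generators = φ(106) = 52

Generators of ℤ_106 = {1, 3, 5, 7, 9, 11, 13, 15, 17, 19, 21, 23, 25, 27, 29, 31, 33, 35, 37, 39, 41, 43, 45, 47, 49, 51, 55, 57, 59, 61, 63, 65, 67, 69, 71, 73, 75, 77, 79, 81, 83, 85, 87, 89, 91, 93, 95, 97, 99, 101, 103, 105}


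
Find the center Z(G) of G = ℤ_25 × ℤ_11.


Z(G) = {g ∈ G | gx = xg for all x ∈ G}
Direct product of abelian groups is abelian, so Z(G) = G

Z(ℤ_25 × ℤ_11) = ℤ_25 × ℤ_11


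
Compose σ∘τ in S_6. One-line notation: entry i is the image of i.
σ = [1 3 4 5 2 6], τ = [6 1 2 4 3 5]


σ∘τ: apply τ first, then σ
1 →τ 6 →σ 6
2 →τ 1 →σ 1
3 →τ 2 →σ 3
4 →τ 4 →σ 5
5 →τ 3 →σ 4
6 →τ 5 →σ 2

σ∘τ = [6 1 3 5 4 2]


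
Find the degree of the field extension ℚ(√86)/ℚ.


√86 has minimal polynomial x² - 86 (irreducible over ℚ since 86 is squarefree)

[ℚ(√86)/ℚ] = 2


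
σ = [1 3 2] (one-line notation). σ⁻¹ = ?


To find σ⁻¹, swap domain and range:
σ(1) = 1 → σ⁻¹(1) = 1
σ(2) = 3 → σ⁻¹(3) = 2
σ(3) = 2 → σ⁻¹(2) = 3

σ⁻¹ = [1 3 2]


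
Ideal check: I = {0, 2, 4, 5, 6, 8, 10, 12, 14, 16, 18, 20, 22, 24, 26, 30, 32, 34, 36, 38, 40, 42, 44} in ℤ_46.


Check ideal conditions for I = {0, 2, 4, 5, 6, 8, 10, 12, 14, 16, 18, 20, 22, 24, 26, 30, 32, 34, 36, 38, 40, 42, 44} in ℤ_46:
(1) I is an additive subgroup? No
(2) For r ∈ ℤ_46 and a ∈ I: r·a ∈ I? No  [counterexample: r=2, a=14, r·a mod 46 = 28 ∉ I]

No, I is not an ideal of ℤ_46


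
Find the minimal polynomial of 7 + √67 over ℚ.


Let α = 7 + √67. Then α - 7 = √67, so (α - 7)² = 67, giving α² - 14α - 18 = 0. Degree 2 and α ∉ ℚ, so this is the minimal polynomial.

Minimal polynomial: x² - 14x - 18


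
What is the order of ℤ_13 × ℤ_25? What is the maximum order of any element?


|ℤ_13 × ℤ_25| = 13 × 25 = 325
Max element order = lcm(13,25) = 325
Cyclic? Yes (gcd=1)

|ℤ_13×ℤ_25| = 325, max element order = 325


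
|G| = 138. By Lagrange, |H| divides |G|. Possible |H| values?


Lagrange's theorem: |H| divides |G|
|G| = 138
Divisors of 138: 1, 2, 3, 6, 23, 46, 69, 138

Possible subgroup orders: {1, 2, 3, 6, 23, 46, 69, 138}


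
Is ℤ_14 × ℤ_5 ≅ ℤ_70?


Comparing ℤ_14 × ℤ_5 and ℤ_70:
gcd(14,5) = 1, so ℤ_14 × ℤ_5 ≅ ℤ_70 (CRT)

Yes, ℤ_14 × ℤ_5 ≅ ℤ_70


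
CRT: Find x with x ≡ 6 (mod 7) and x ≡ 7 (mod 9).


m₁ = 7, m₂ = 9, gcd = 1, so CRT applies. M = m₁·m₂ = 63
Let M₁ = M/m₁ = 9, M₂ = M/m₂ = 7
Find y₁ ≡ M₁⁻¹ (mod m₁): 9⁻¹ ≡ 4 (mod 7)
Find y₂ ≡ M₂⁻¹ (mod m₂): 7⁻¹ ≡ 4 (mod 9)
x = a₁·M₁·y₁ + a₂·M₂·y₂ = 6·9·4 + 7·7·4 = 412
Reduce mod 63: x ≡ 34
Check: 34 mod 7 = 6 ✓, 34 mod 9 = 7 ✓

x ≡ 34 (mod 63)


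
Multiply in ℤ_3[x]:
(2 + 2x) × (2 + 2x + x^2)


Expand and collect like terms; reduce coefficients mod 3:
x^0: 2·2 = 4 ≡ 1 (mod 3)
x^1: 2·2 + 2·2 = 8 ≡ 2 (mod 3)
x^2: 2·1 + 2·2 = 6 ≡ 0 (mod 3)
x^3: 2·1 = 2 ≡ 2 (mod 3)
Result: 1 + 2x + 2x^3

f · g = 1 + 2x + 2x^3


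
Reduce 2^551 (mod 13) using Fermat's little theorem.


Fermat's little theorem: if p is prime and gcd(a,p)=1, then a^(p-1) ≡ 1 (mod p)
p = 13 is prime, gcd(2,13) = 1
Reduce exponent: 551 mod 12 = 11
So 2^551 ≡ 2^11 (mod 13)
2^11 mod 13 = 7

2^551 ≡ 7 (mod 13)


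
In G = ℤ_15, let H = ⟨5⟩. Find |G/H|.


|⟨5⟩| = n / gcd(5, 15) = 15 / 5 = 3
H is normal (ℤ_15 is abelian).
|G/H| = |G| / |H| = 15 / 3 = 5

|G/H| = 5


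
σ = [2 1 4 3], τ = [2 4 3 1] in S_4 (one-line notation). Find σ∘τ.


σ∘τ: apply τ first, then σ
1 →τ 2 →σ 1
2 →τ 4 →σ 3
3 →τ 3 →σ 4
4 →τ 1 →σ 2

σ∘τ = [1 3 4 2]


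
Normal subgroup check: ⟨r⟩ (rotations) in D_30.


H = ⟨r⟩ (rotations) in D_30
The rotation subgroup ⟨r⟩ has index 2 in D_30, so it is normal

Yes, normal subgroup


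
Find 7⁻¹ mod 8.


Use the extended Euclidean algorithm to write 1 = 7·s + 8·t; then s mod 8 is the inverse.
Euclidean algorithm:
  7 = 0·8 + 7
  8 = 1·7 + 1
  7 = 7·1 + 0
gcd(7,8) = 1
Back-substitution gives: 7·(-1) + 8·(1) = 1
So 7⁻¹ ≡ -1 ≡ 7 (mod 8)
Check: 7 × 7 = 49 ≡ 1 (mod 8) ✓

7⁻¹ ≡ 7 (mod 8)


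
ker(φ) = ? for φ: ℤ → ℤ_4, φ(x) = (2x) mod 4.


Kernel = preimage of identity
ker(φ) = {x ∈ ℤ : 2x ≡ 0 (mod 4)}. gcd(2,4) = 2, so 2x ≡ 0 (mod 4) ⟺ x ≡ 0 (mod 4/2 = 2). Hence ker(φ) = 2ℤ

ker(φ) = 2ℤ


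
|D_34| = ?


|D_n| = 2n (n rotations and n reflections)
|D_34| = 2×34 = 68

|D_34| = 68


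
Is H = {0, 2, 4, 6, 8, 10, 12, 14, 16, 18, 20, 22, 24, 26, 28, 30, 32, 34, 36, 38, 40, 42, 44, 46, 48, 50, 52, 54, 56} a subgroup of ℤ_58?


Subgroup test for H = {0, 2, 4, 6, 8, 10, 12, 14, 16, 18, 20, 22, 24, 26, 28, 30, 32, 34, 36, 38, 40, 42, 44, 46, 48, 50, 52, 54, 56} in (ℤ_58, +):
(1) 0 ∈ H? Yes
(2) Closure: for all a,b ∈ H, (a+b) mod 58 ∈ H? Yes
(3) Inverses: for all a ∈ H, -a mod 58 ∈ H? Yes

Yes, H is a subgroup of ℤ_58


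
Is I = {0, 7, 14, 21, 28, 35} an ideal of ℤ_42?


Check ideal conditions for I = {0, 7, 14, 21, 28, 35} in ℤ_42:
(1) I is an additive subgroup? Yes
(2) For r ∈ ℤ_42 and a ∈ I: r·a ∈ I? Yes

Yes, I is an ideal of ℤ_42


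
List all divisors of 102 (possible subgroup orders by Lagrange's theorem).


Lagrange's theorem: |H| divides |G|
|G| = 102
Divisors of 102: 1, 2, 3, 6, 17, 34, 51, 102

Possible subgroup orders: {1, 2, 3, 6, 17, 34, 51, 102}


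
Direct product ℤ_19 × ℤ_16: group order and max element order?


|ℤ_19 × ℤ_16| = 19 × 16 = 304
Max element order = lcm(19,16) = 304
Cyclic? Yes (gcd=1)

|ℤ_19×ℤ_16| = 304, max element order = 304


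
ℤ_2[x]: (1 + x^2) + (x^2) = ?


Add coefficients mod 2:
x^0: 1 + 0 = 1 (mod 2)
x^1: 0 + 0 = 0 (mod 2)
x^2: 1 + 1 = 0 (mod 2)
Result: 1

f + g = 1


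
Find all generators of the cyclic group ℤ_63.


g generates ℤ_n iff gcd(g,n) = 1
Prime factors of 63: 3, 7
Generators are g ∈ {1,...,62} not divisible by any of these primes.
Generators: {1, 2, 4, 5, 8, 10, 11, 13, 16, 17, 19, 20, 22, 23, 25, 26, 29, 31, 32, 34, 37, 38, 40, 41, 43, 44, 46, 47, 50, 52, 53, 55, 58, 59, 61, 62}
Number of generators = φ(63) = 36

Generators of ℤ_63 = {1, 2, 4, 5, 8, 10, 11, 13, 16, 17, 19, 20, 22, 23, 25, 26, 29, 31, 32, 34, 37, 38, 40, 41, 43, 44, 46, 47, 50, 52, 53, 55, 58, 59, 61, 62}


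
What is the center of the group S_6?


Z(G) = {g ∈ G | gx = xg for all x ∈ G}
S_n is non-abelian for n ≥ 3; Z(S_6) is trivial

Z(S_6) = {e}


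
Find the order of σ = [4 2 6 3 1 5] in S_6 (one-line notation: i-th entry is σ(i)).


Cycle decomposition: (1 4 3 6 5)
Cycle lengths: 5
Order = lcm(5) = 5

ord(σ) = 5


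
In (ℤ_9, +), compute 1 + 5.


Operation: addition mod 9
1 + 5 = (a + b) mod 9 with a = 1, b = 5

1 + 5 = 6


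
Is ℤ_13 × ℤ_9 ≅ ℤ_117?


Comparing ℤ_13 × ℤ_9 and ℤ_117:
gcd(13,9) = 1, so ℤ_13 × ℤ_9 ≅ ℤ_117 (CRT)

Yes, ℤ_13 × ℤ_9 ≅ ℤ_117


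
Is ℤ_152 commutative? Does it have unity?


ℤ_152 is a commutative ring with unity 1; 152 = 2×76 is composite, so 2·76 ≡ 0 gives zero divisors (not an integral domain)
Commutative: Yes
Integral domain: No
Has unity: Yes

ℤ_152: Commutative=Yes, Unity=Yes


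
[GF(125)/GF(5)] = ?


GF(125) = GF(5^3), so the extension degree is 3

[GF(125)/GF(5)] = 3


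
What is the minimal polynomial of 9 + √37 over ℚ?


Let α = 9 + √37. Then α - 9 = √37, so (α - 9)² = 37, giving α² - 18α + 44 = 0. Degree 2 and α ∉ ℚ, so this is the minimal polynomial.

Minimal polynomial: x² - 18x + 44


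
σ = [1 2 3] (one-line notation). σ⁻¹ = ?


To find σ⁻¹, swap domain and range:
σ(1) = 1 → σ⁻¹(1) = 1
σ(2) = 2 → σ⁻¹(2) = 2
σ(3) = 3 → σ⁻¹(3) = 3

σ⁻¹ = [1 2 3]
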